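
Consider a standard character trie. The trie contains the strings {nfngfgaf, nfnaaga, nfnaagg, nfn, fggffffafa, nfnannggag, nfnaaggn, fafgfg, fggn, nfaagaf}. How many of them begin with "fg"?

Walk to "fg"; the words in its subtree are exactly those with that prefix.
Matches: "fggffffafa", "fggn"
Count: 2

2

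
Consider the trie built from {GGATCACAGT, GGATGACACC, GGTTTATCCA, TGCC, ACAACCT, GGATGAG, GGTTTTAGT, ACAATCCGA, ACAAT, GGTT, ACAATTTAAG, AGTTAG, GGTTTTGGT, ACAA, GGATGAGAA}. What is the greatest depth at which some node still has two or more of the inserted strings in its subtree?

7

Equivalently: take the maximum, over all pairs, of their longest common prefix length.
e.g. "GGATGAG" and "GGATGAGAA" share the prefix "GGATGAG" of length 7; no pair shares a longer one.
Longest shared-prefix length: 7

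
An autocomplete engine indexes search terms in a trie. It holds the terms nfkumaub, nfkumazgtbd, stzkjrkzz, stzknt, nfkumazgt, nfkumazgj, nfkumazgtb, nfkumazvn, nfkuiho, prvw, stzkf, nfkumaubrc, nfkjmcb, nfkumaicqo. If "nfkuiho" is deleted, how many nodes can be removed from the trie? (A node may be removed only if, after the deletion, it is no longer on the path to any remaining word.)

Walk "nfkuiho" from the leaf back toward the root, removing each node that no remaining word uses.
The suffix "iho" (3 nodes) is used only by "nfkuiho"; the node for "nfku" still has the child "m", so pruning stops there.
Nodes removed: 3

3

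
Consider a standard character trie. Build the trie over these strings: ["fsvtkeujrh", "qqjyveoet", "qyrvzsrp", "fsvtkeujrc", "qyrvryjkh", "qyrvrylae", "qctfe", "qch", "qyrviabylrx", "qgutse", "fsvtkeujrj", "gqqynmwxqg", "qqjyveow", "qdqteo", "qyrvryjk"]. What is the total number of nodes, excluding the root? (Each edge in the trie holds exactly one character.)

69

Count nodes per top-level branch (shared prefixes stored once):
  'f'-branch (fsvtkeujrc, fsvtkeujrh, fsvtkeujrj): 12 nodes
  'g'-branch (gqqynmwxqg): 10 nodes
  'q'-branch (qch, qctfe, qdqteo, qgutse, qqjyveoet, qqjyveow, qyrviabylrx, qyrvryjk, qyrvryjkh, qyrvrylae, qyrvzsrp): 47 nodes
Sum: 69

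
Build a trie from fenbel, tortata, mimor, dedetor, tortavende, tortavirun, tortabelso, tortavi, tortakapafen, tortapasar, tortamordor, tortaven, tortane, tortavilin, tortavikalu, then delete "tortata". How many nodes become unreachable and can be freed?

Walk "tortata" from the leaf back toward the root, removing each node that no remaining word uses.
The suffix "ta" (2 nodes) is used only by "tortata"; the node for "torta" still has the child "v", so pruning stops there.
Nodes removed: 2

2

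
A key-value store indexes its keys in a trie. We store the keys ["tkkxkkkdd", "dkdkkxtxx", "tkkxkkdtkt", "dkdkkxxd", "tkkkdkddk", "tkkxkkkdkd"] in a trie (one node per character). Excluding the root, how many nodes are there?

32

Trie structure (* marks end of a word):
(root)
├─ d
│  └─ k
│     └─ d
│        └─ k
│           └─ k
│              └─ x
│                 ├─ t
│                 │  └─ x
│                 │     └─ x *
│                 └─ x
│                    └─ d *
└─ t
   └─ k
      └─ k
         ├─ k
         │  └─ d
         │     └─ k
         │        └─ d
         │           └─ d
         │              └─ k *
         └─ x
            └─ k
               └─ k
                  ├─ d
                  │  └─ t
                  │     └─ k
                  │        └─ t *
                  └─ k
                     └─ d
                        ├─ d *
                        └─ k
                           └─ d *
Counting every labelled node above: 32.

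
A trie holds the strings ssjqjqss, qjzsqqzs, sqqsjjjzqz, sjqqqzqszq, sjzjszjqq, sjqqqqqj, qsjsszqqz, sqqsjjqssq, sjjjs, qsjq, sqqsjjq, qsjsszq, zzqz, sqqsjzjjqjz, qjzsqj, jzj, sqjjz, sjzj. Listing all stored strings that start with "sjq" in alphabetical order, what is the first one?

sjqqqqqj

Filter for "sjq…" and sort: "sjqqqqqj", "sjqqqzqszq"
Position 1: sjqqqqqj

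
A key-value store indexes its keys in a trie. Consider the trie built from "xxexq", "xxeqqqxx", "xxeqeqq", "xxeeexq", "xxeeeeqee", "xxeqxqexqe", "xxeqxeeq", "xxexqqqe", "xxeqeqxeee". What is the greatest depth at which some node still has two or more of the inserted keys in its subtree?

Look for the deepest trie node that still has at least two words in its subtree.
e.g. "xxeqeqq" and "xxeqeqxeee" share the prefix "xxeqeq" of length 6; no pair shares a longer one.
Longest shared-prefix length: 6

6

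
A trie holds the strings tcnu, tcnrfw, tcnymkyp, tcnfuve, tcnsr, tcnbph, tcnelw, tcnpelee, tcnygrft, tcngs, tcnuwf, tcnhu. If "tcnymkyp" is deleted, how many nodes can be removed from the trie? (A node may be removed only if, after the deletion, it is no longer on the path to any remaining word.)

4

Walk "tcnymkyp" from the leaf back toward the root, removing each node that no remaining word uses.
The suffix "mkyp" (4 nodes) is used only by "tcnymkyp"; the node for "tcny" still has the child "g", so pruning stops there.
Nodes removed: 4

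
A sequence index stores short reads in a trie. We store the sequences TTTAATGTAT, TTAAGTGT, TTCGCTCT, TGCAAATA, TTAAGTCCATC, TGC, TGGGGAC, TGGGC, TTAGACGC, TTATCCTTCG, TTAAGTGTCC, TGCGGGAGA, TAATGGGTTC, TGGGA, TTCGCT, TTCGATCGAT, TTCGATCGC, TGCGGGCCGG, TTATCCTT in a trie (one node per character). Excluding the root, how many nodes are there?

Insert word by word; a character creates a node only if that edge doesn't already exist:
  "TTTAATGTAT" → 10 new (T, T, T, A, A, T, G, T, A, T)
  "TTAAGTGT" → prefix "TT" already present; 6 new (A, A, G, T, G, T)
  "TTCGCTCT" → prefix "TT" already present; 6 new (C, G, C, T, C, T)
  "TGCAAATA" → prefix "T" already present; 7 new (G, C, A, A, A, T, A)
  "TTAAGTCCATC" → prefix "TTAAGT" already present; 5 new (C, C, A, T, C)
  "TGC" → prefix "TGC" already present; 0 new (none)
  "TGGGGAC" → prefix "TG" already present; 5 new (G, G, G, A, C)
  "TGGGC" → prefix "TGGG" already present; 1 new (C)
  "TTAGACGC" → prefix "TTA" already present; 5 new (G, A, C, G, C)
  "TTATCCTTCG" → prefix "TTA" already present; 7 new (T, C, C, T, T, C, G)
  "TTAAGTGTCC" → prefix "TTAAGTGT" already present; 2 new (C, C)
  "TGCGGGAGA" → prefix "TGC" already present; 6 new (G, G, G, A, G, A)
  "TAATGGGTTC" → prefix "T" already present; 9 new (A, A, T, G, G, G, T, T, C)
  "TGGGA" → prefix "TGGG" already present; 1 new (A)
  "TTCGCT" → prefix "TTCGCT" already present; 0 new (none)
  "TTCGATCGAT" → prefix "TTCG" already present; 6 new (A, T, C, G, A, T)
  "TTCGATCGC" → prefix "TTCGATCG" already present; 1 new (C)
  "TGCGGGCCGG" → prefix "TGCGGG" already present; 4 new (C, C, G, G)
  "TTATCCTT" → prefix "TTATCCTT" already present; 0 new (none)
Total nodes = 10 + 6 + 6 + 7 + 5 + 0 + 5 + 1 + 5 + 7 + 2 + 6 + 9 + 1 + 0 + 6 + 1 + 4 + 0 = 81

81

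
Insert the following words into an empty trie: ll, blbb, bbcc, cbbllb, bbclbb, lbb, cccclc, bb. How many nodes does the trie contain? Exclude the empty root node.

25

Trie structure (* marks end of a word):
(root)
├─ b
│  ├─ b *
│  │  └─ c
│  │     ├─ c *
│  │     └─ l
│  │        └─ b
│  │           └─ b *
│  └─ l
│     └─ b
│        └─ b *
├─ c
│  ├─ b
│  │  └─ b
│  │     └─ l
│  │        └─ l
│  │           └─ b *
│  └─ c
│     └─ c
│        └─ c
│           └─ l
│              └─ c *
└─ l
   ├─ b
   │  └─ b *
   └─ l *
Counting every labelled node above: 25.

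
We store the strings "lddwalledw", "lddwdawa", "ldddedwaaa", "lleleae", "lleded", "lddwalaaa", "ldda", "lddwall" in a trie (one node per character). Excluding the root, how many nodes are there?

34

Insert word by word; a character creates a node only if that edge doesn't already exist:
  "lddwalledw" → 10 new (l, d, d, w, a, l, l, e, d, w)
  "lddwdawa" → prefix "lddw" already present; 4 new (d, a, w, a)
  "ldddedwaaa" → prefix "ldd" already present; 7 new (d, e, d, w, a, a, a)
  "lleleae" → prefix "l" already present; 6 new (l, e, l, e, a, e)
  "lleded" → prefix "lle" already present; 3 new (d, e, d)
  "lddwalaaa" → prefix "lddwal" already present; 3 new (a, a, a)
  "ldda" → prefix "ldd" already present; 1 new (a)
  "lddwall" → prefix "lddwall" already present; 0 new (none)
Total nodes = 10 + 4 + 7 + 6 + 3 + 3 + 1 + 0 = 34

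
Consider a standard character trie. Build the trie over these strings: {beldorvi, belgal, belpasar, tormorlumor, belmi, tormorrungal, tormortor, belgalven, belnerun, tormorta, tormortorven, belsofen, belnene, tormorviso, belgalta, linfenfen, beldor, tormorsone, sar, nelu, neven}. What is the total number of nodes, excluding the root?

86

Trace insertions, counting only characters that open a new branch:
  "beldorvi" → 8 new (b, e, l, d, o, r, v, i)
  "belgal" → prefix "bel" already present; 3 new (g, a, l)
  "belpasar" → prefix "bel" already present; 5 new (p, a, s, a, r)
  "tormorlumor" → 11 new (t, o, r, m, o, r, l, u, m, o, r)
  "belmi" → prefix "bel" already present; 2 new (m, i)
  "tormorrungal" → prefix "tormor" already present; 6 new (r, u, n, g, a, l)
  "tormortor" → prefix "tormor" already present; 3 new (t, o, r)
  "belgalven" → prefix "belgal" already present; 3 new (v, e, n)
  "belnerun" → prefix "bel" already present; 5 new (n, e, r, u, n)
  "tormorta" → prefix "tormort" already present; 1 new (a)
  "tormortorven" → prefix "tormortor" already present; 3 new (v, e, n)
  "belsofen" → prefix "bel" already present; 5 new (s, o, f, e, n)
  "belnene" → prefix "belne" already present; 2 new (n, e)
  "tormorviso" → prefix "tormor" already present; 4 new (v, i, s, o)
  "belgalta" → prefix "belgal" already present; 2 new (t, a)
  "linfenfen" → 9 new (l, i, n, f, e, n, f, e, n)
  "beldor" → prefix "beldor" already present; 0 new (none)
  "tormorsone" → prefix "tormor" already present; 4 new (s, o, n, e)
  "sar" → 3 new (s, a, r)
  "nelu" → 4 new (n, e, l, u)
  "neven" → prefix "ne" already present; 3 new (v, e, n)
Total nodes = 8 + 3 + 5 + 11 + 2 + 6 + 3 + 3 + 5 + 1 + 3 + 5 + 2 + 4 + 2 + 9 + 0 + 4 + 3 + 4 + 3 = 86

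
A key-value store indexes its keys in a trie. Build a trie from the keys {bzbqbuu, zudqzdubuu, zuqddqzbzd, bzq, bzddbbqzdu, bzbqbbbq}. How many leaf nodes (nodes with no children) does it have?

6

A leaf is a node with no children — equivalently, the end of a word that is not a proper prefix of any other stored word.
Those words: "bzbqbbbq", "bzbqbuu", "bzddbbqzdu", "bzq", "zudqzdubuu", "zuqddqzbzd"
Leaf count: 6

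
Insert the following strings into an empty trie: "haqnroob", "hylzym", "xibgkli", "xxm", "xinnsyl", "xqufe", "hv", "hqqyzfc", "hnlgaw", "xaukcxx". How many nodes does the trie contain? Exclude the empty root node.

Count nodes per top-level branch (shared prefixes stored once):
  'h'-branch (haqnroob, hnlgaw, hqqyzfc, hv, hylzym): 25 nodes
  'x'-branch (xaukcxx, xibgkli, xinnsyl, xqufe, xxm): 24 nodes
Sum: 49

49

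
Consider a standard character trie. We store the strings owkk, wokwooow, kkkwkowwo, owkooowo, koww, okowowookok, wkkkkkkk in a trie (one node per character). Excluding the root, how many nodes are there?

Insert word by word; a character creates a node only if that edge doesn't already exist:
  "owkk" → 4 new (o, w, k, k)
  "wokwooow" → 8 new (w, o, k, w, o, o, o, w)
  "kkkwkowwo" → 9 new (k, k, k, w, k, o, w, w, o)
  "owkooowo" → prefix "owk" already present; 5 new (o, o, o, w, o)
  "koww" → prefix "k" already present; 3 new (o, w, w)
  "okowowookok" → prefix "o" already present; 10 new (k, o, w, o, w, o, o, k, o, k)
  "wkkkkkkk" → prefix "w" already present; 7 new (k, k, k, k, k, k, k)
Total nodes = 4 + 8 + 9 + 5 + 3 + 10 + 7 = 46

46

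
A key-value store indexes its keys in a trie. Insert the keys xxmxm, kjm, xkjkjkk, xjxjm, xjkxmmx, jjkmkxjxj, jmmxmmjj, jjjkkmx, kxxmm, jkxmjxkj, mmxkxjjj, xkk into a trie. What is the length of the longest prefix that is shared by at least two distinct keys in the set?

2

The deepest shared node is where two words last agree before diverging.
"jjjkkmx" and "jjkmkxjxj" agree on "jj" (2 characters) before diverging; nothing deeper is shared.
Longest shared-prefix length: 2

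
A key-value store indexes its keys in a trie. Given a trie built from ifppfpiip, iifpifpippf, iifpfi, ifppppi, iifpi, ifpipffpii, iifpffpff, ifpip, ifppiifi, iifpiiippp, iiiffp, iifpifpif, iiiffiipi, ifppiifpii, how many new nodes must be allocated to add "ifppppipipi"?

4

"ifppppi" is already a path in the trie; the remaining "pipi" must be added.
Each of the 4 remaining characters creates one node.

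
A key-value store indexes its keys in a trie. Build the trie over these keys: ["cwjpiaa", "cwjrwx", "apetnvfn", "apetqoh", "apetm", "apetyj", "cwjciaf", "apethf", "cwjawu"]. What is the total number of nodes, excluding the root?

Trie structure (* marks end of a word):
(root)
├─ a
│  └─ p
│     └─ e
│        └─ t
│           ├─ h
│           │  └─ f *
│           ├─ m *
│           ├─ n
│           │  └─ v
│           │     └─ f
│           │        └─ n *
│           ├─ q
│           │  └─ o
│           │     └─ h *
│           └─ y
│              └─ j *
└─ c
   └─ w
      └─ j
         ├─ a
         │  └─ w
         │     └─ u *
         ├─ c
         │  └─ i
         │     └─ a
         │        └─ f *
         ├─ p
         │  └─ i
         │     └─ a
         │        └─ a *
         └─ r
            └─ w
               └─ x *
Counting every labelled node above: 33.

33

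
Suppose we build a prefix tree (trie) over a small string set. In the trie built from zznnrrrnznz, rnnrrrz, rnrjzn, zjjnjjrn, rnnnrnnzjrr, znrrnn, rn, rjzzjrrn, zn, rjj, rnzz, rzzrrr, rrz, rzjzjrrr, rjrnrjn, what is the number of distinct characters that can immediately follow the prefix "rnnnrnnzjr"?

1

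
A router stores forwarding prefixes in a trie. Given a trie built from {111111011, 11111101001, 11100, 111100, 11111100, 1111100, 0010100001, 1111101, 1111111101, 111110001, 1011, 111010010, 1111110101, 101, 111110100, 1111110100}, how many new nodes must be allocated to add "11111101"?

0

"11111101" is already a full path in the trie; only an end-marker is added.
No new nodes are needed: 0.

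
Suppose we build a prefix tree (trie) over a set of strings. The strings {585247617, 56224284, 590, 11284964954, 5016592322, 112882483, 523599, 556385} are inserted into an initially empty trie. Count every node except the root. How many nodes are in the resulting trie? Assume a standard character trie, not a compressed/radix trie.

53

Insert word by word; a character creates a node only if that edge doesn't already exist:
  "585247617" → 9 new (5, 8, 5, 2, 4, 7, 6, 1, 7)
  "56224284" → prefix "5" already present; 7 new (6, 2, 2, 4, 2, 8, 4)
  "590" → prefix "5" already present; 2 new (9, 0)
  "11284964954" → 11 new (1, 1, 2, 8, 4, 9, 6, 4, 9, 5, 4)
  "5016592322" → prefix "5" already present; 9 new (0, 1, 6, 5, 9, 2, 3, 2, 2)
  "112882483" → prefix "1128" already present; 5 new (8, 2, 4, 8, 3)
  "523599" → prefix "5" already present; 5 new (2, 3, 5, 9, 9)
  "556385" → prefix "5" already present; 5 new (5, 6, 3, 8, 5)
Total nodes = 9 + 7 + 2 + 11 + 9 + 5 + 5 + 5 = 53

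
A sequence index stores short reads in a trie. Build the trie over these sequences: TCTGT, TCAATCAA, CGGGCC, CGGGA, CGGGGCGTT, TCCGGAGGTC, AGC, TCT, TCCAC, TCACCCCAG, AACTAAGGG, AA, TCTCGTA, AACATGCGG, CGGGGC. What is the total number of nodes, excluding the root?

60

For each word, the new-node count is its length minus the longest prefix already in the trie:
  "TCTGT" → 5 new (T, C, T, G, T)
  "TCAATCAA" → prefix "TC" already present; 6 new (A, A, T, C, A, A)
  "CGGGCC" → 6 new (C, G, G, G, C, C)
  "CGGGA" → prefix "CGGG" already present; 1 new (A)
  "CGGGGCGTT" → prefix "CGGG" already present; 5 new (G, C, G, T, T)
  "TCCGGAGGTC" → prefix "TC" already present; 8 new (C, G, G, A, G, G, T, C)
  "AGC" → 3 new (A, G, C)
  "TCT" → prefix "TCT" already present; 0 new (none)
  "TCCAC" → prefix "TCC" already present; 2 new (A, C)
  "TCACCCCAG" → prefix "TCA" already present; 6 new (C, C, C, C, A, G)
  "AACTAAGGG" → prefix "A" already present; 8 new (A, C, T, A, A, G, G, G)
  "AA" → prefix "AA" already present; 0 new (none)
  "TCTCGTA" → prefix "TCT" already present; 4 new (C, G, T, A)
  "AACATGCGG" → prefix "AAC" already present; 6 new (A, T, G, C, G, G)
  "CGGGGC" → prefix "CGGGGC" already present; 0 new (none)
Total nodes = 5 + 6 + 6 + 1 + 5 + 8 + 3 + 0 + 2 + 6 + 8 + 0 + 4 + 6 + 0 = 60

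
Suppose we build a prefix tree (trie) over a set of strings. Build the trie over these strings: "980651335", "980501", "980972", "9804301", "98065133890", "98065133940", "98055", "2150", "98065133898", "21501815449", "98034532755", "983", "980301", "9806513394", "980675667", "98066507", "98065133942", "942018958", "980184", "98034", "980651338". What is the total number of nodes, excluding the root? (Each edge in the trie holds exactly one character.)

For each word, the new-node count is its length minus the longest prefix already in the trie:
  "980651335" → 9 new (9, 8, 0, 6, 5, 1, 3, 3, 5)
  "980501" → prefix "980" already present; 3 new (5, 0, 1)
  "980972" → prefix "980" already present; 3 new (9, 7, 2)
  "9804301" → prefix "980" already present; 4 new (4, 3, 0, 1)
  "98065133890" → prefix "98065133" already present; 3 new (8, 9, 0)
  "98065133940" → prefix "98065133" already present; 3 new (9, 4, 0)
  "98055" → prefix "9805" already present; 1 new (5)
  "2150" → 4 new (2, 1, 5, 0)
  "98065133898" → prefix "9806513389" already present; 1 new (8)
  "21501815449" → prefix "2150" already present; 7 new (1, 8, 1, 5, 4, 4, 9)
  "98034532755" → prefix "980" already present; 8 new (3, 4, 5, 3, 2, 7, 5, 5)
  "983" → prefix "98" already present; 1 new (3)
  "980301" → prefix "9803" already present; 2 new (0, 1)
  "9806513394" → prefix "9806513394" already present; 0 new (none)
  "980675667" → prefix "9806" already present; 5 new (7, 5, 6, 6, 7)
  "98066507" → prefix "9806" already present; 4 new (6, 5, 0, 7)
  "98065133942" → prefix "9806513394" already present; 1 new (2)
  "942018958" → prefix "9" already present; 8 new (4, 2, 0, 1, 8, 9, 5, 8)
  "980184" → prefix "980" already present; 3 new (1, 8, 4)
  "98034" → prefix "98034" already present; 0 new (none)
  "980651338" → prefix "980651338" already present; 0 new (none)
Total nodes = 9 + 3 + 3 + 4 + 3 + 3 + 1 + 4 + 1 + 7 + 8 + 1 + 2 + 0 + 5 + 4 + 1 + 8 + 3 + 0 + 0 = 70

70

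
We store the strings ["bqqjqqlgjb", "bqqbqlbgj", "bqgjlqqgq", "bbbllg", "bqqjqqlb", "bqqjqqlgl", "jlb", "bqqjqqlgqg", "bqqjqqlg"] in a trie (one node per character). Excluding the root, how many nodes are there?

For each word, the new-node count is its length minus the longest prefix already in the trie:
  "bqqjqqlgjb" → 10 new (b, q, q, j, q, q, l, g, j, b)
  "bqqbqlbgj" → prefix "bqq" already present; 6 new (b, q, l, b, g, j)
  "bqgjlqqgq" → prefix "bq" already present; 7 new (g, j, l, q, q, g, q)
  "bbbllg" → prefix "b" already present; 5 new (b, b, l, l, g)
  "bqqjqqlb" → prefix "bqqjqql" already present; 1 new (b)
  "bqqjqqlgl" → prefix "bqqjqqlg" already present; 1 new (l)
  "jlb" → 3 new (j, l, b)
  "bqqjqqlgqg" → prefix "bqqjqqlg" already present; 2 new (q, g)
  "bqqjqqlg" → prefix "bqqjqqlg" already present; 0 new (none)
Total nodes = 10 + 6 + 7 + 5 + 1 + 1 + 3 + 2 + 0 = 35

35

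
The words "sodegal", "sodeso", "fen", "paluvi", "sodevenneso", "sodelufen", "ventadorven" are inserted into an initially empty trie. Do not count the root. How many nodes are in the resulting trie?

41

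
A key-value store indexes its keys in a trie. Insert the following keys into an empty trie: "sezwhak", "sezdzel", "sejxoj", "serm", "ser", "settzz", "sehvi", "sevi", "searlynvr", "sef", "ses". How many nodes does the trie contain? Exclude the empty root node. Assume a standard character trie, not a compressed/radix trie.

Count nodes per top-level branch (shared prefixes stored once):
  's'-branch (searlynvr, sef, sehvi, sejxoj, ser, serm, ses, settzz, sevi, sezdzel, sezwhak): 35 nodes
Sum: 35

35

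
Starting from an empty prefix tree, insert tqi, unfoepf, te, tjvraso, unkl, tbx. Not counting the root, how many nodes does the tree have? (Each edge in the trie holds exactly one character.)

For each word, the new-node count is its length minus the longest prefix already in the trie:
  "tqi" → 3 new (t, q, i)
  "unfoepf" → 7 new (u, n, f, o, e, p, f)
  "te" → prefix "t" already present; 1 new (e)
  "tjvraso" → prefix "t" already present; 6 new (j, v, r, a, s, o)
  "unkl" → prefix "un" already present; 2 new (k, l)
  "tbx" → prefix "t" already present; 2 new (b, x)
Total nodes = 3 + 7 + 1 + 6 + 2 + 2 = 21

21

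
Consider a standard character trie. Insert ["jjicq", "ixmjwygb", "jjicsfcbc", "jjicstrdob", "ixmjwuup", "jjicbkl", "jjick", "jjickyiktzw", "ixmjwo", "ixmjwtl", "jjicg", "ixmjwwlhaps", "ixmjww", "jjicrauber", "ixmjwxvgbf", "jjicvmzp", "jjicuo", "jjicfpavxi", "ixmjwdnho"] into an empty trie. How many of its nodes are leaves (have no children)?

17

A leaf is a node with no children — equivalently, the end of a word that is not a proper prefix of any other stored word.
Those words: "ixmjwdnho", "ixmjwo", "ixmjwtl", "ixmjwuup", "ixmjwwlhaps", "ixmjwxvgbf", "ixmjwygb", "jjicbkl", "jjicfpavxi", "jjicg", "jjickyiktzw", "jjicq", "jjicrauber", "jjicsfcbc", "jjicstrdob", "jjicuo", "jjicvmzp"
Leaf count: 17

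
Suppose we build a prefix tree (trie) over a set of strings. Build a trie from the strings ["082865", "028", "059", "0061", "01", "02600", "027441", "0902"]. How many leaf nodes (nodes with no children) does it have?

8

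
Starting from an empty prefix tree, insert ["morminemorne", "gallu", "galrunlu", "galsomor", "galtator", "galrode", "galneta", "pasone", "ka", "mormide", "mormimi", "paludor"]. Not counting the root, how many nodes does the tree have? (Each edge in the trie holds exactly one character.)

Count nodes per top-level branch (shared prefixes stored once):
  'g'-branch (gallu, galneta, galrode, galrunlu, galsomor, galtator): 27 nodes
  'k'-branch (ka): 2 nodes
  'm'-branch (mormide, mormimi, morminemorne): 16 nodes
  'p'-branch (paludor, pasone): 11 nodes
Sum: 56

56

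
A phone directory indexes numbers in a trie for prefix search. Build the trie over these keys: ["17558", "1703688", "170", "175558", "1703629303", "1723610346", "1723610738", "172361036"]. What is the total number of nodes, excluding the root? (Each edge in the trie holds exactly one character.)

29

Insert word by word; a character creates a node only if that edge doesn't already exist:
  "17558" → 5 new (1, 7, 5, 5, 8)
  "1703688" → prefix "17" already present; 5 new (0, 3, 6, 8, 8)
  "170" → prefix "170" already present; 0 new (none)
  "175558" → prefix "1755" already present; 2 new (5, 8)
  "1703629303" → prefix "17036" already present; 5 new (2, 9, 3, 0, 3)
  "1723610346" → prefix "17" already present; 8 new (2, 3, 6, 1, 0, 3, 4, 6)
  "1723610738" → prefix "1723610" already present; 3 new (7, 3, 8)
  "172361036" → prefix "17236103" already present; 1 new (6)
Total nodes = 5 + 5 + 0 + 2 + 5 + 8 + 3 + 1 = 29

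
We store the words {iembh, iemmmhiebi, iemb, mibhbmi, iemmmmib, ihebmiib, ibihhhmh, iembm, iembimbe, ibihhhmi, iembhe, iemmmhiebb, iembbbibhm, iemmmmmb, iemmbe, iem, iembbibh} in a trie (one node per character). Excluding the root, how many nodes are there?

57

Trace insertions, counting only characters that open a new branch:
  "iembh" → 5 new (i, e, m, b, h)
  "iemmmhiebi" → prefix "iem" already present; 7 new (m, m, h, i, e, b, i)
  "iemb" → prefix "iemb" already present; 0 new (none)
  "mibhbmi" → 7 new (m, i, b, h, b, m, i)
  "iemmmmib" → prefix "iemmm" already present; 3 new (m, i, b)
  "ihebmiib" → prefix "i" already present; 7 new (h, e, b, m, i, i, b)
  "ibihhhmh" → prefix "i" already present; 7 new (b, i, h, h, h, m, h)
  "iembm" → prefix "iemb" already present; 1 new (m)
  "iembimbe" → prefix "iemb" already present; 4 new (i, m, b, e)
  "ibihhhmi" → prefix "ibihhhm" already present; 1 new (i)
  "iembhe" → prefix "iembh" already present; 1 new (e)
  "iemmmhiebb" → prefix "iemmmhieb" already present; 1 new (b)
  "iembbbibhm" → prefix "iemb" already present; 6 new (b, b, i, b, h, m)
  "iemmmmmb" → prefix "iemmmm" already present; 2 new (m, b)
  "iemmbe" → prefix "iemm" already present; 2 new (b, e)
  "iem" → prefix "iem" already present; 0 new (none)
  "iembbibh" → prefix "iembb" already present; 3 new (i, b, h)
Total nodes = 5 + 7 + 0 + 7 + 3 + 7 + 7 + 1 + 4 + 1 + 1 + 1 + 6 + 2 + 2 + 0 + 3 = 57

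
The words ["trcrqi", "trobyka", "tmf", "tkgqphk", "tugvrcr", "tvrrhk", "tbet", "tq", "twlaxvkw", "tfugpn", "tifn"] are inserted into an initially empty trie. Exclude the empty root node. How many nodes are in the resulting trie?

49

For each word, the new-node count is its length minus the longest prefix already in the trie:
  "trcrqi" → 6 new (t, r, c, r, q, i)
  "trobyka" → prefix "tr" already present; 5 new (o, b, y, k, a)
  "tmf" → prefix "t" already present; 2 new (m, f)
  "tkgqphk" → prefix "t" already present; 6 new (k, g, q, p, h, k)
  "tugvrcr" → prefix "t" already present; 6 new (u, g, v, r, c, r)
  "tvrrhk" → prefix "t" already present; 5 new (v, r, r, h, k)
  "tbet" → prefix "t" already present; 3 new (b, e, t)
  "tq" → prefix "t" already present; 1 new (q)
  "twlaxvkw" → prefix "t" already present; 7 new (w, l, a, x, v, k, w)
  "tfugpn" → prefix "t" already present; 5 new (f, u, g, p, n)
  "tifn" → prefix "t" already present; 3 new (i, f, n)
Total nodes = 6 + 5 + 2 + 6 + 6 + 5 + 3 + 1 + 7 + 5 + 3 = 49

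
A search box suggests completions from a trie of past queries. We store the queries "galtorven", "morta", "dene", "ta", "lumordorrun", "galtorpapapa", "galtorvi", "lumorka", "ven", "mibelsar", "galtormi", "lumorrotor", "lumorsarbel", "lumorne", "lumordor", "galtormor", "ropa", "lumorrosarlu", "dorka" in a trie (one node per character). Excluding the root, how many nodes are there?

80

Count nodes per top-level branch (shared prefixes stored once):
  'd'-branch (dene, dorka): 8 nodes
  'g'-branch (galtormi, galtormor, galtorpapapa, galtorven, galtorvi): 20 nodes
  'l'-branch (lumordor, lumordorrun, lumorka, lumorne, lumorrosarlu, lumorrotor, lumorsarbel): 31 nodes
  'm'-branch (mibelsar, morta): 12 nodes
  'r'-branch (ropa): 4 nodes
  't'-branch (ta): 2 nodes
  'v'-branch (ven): 3 nodes
Sum: 80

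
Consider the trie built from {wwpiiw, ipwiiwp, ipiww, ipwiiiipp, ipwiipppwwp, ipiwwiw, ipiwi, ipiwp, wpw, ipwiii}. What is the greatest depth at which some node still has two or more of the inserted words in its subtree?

6

Equivalently: take the maximum, over all pairs, of their longest common prefix length.
e.g. "ipwiii" and "ipwiiiipp" share the prefix "ipwiii" of length 6; no pair shares a longer one.
Longest shared-prefix length: 6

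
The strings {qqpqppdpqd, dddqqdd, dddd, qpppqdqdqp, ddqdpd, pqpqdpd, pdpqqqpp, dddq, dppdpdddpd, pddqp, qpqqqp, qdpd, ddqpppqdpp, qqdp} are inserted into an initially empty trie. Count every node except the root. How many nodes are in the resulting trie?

Insert word by word; a character creates a node only if that edge doesn't already exist:
  "qqpqppdpqd" → 10 new (q, q, p, q, p, p, d, p, q, d)
  "dddqqdd" → 7 new (d, d, d, q, q, d, d)
  "dddd" → prefix "ddd" already present; 1 new (d)
  "qpppqdqdqp" → prefix "q" already present; 9 new (p, p, p, q, d, q, d, q, p)
  "ddqdpd" → prefix "dd" already present; 4 new (q, d, p, d)
  "pqpqdpd" → 7 new (p, q, p, q, d, p, d)
  "pdpqqqpp" → prefix "p" already present; 7 new (d, p, q, q, q, p, p)
  "dddq" → prefix "dddq" already present; 0 new (none)
  "dppdpdddpd" → prefix "d" already present; 9 new (p, p, d, p, d, d, d, p, d)
  "pddqp" → prefix "pd" already present; 3 new (d, q, p)
  "qpqqqp" → prefix "qp" already present; 4 new (q, q, q, p)
  "qdpd" → prefix "q" already present; 3 new (d, p, d)
  "ddqpppqdpp" → prefix "ddq" already present; 7 new (p, p, p, q, d, p, p)
  "qqdp" → prefix "qq" already present; 2 new (d, p)
Total nodes = 10 + 7 + 1 + 9 + 4 + 7 + 7 + 0 + 9 + 3 + 4 + 3 + 7 + 2 = 73

73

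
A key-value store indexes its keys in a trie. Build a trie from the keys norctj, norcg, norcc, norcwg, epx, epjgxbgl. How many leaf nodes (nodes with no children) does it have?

A leaf is a node with no children — equivalently, the end of a word that is not a proper prefix of any other stored word.
Those words: "epjgxbgl", "epx", "norcc", "norcg", "norctj", "norcwg"
Leaf count: 6

6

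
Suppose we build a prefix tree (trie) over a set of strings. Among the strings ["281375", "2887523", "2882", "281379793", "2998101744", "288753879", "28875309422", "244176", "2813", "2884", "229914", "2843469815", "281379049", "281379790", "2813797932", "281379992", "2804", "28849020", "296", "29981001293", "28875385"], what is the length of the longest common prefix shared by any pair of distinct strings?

9

Equivalently: take the maximum, over all pairs, of their longest common prefix length.
"281379793" and "2813797932" agree on "281379793" (9 characters) before diverging; nothing deeper is shared.
Longest shared-prefix length: 9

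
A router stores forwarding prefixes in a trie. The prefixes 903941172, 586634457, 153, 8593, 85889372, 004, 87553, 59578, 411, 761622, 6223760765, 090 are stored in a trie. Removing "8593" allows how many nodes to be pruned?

2

Walk "8593" from the leaf back toward the root, removing each node that no remaining word uses.
The suffix "93" (2 nodes) is used only by "8593"; the node for "85" still has the child "8", so pruning stops there.
Nodes removed: 2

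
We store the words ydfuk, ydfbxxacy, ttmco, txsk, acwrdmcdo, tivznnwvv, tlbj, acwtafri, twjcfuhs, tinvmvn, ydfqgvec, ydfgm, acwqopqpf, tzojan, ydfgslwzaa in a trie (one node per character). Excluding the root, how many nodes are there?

80

For each word, the new-node count is its length minus the longest prefix already in the trie:
  "ydfuk" → 5 new (y, d, f, u, k)
  "ydfbxxacy" → prefix "ydf" already present; 6 new (b, x, x, a, c, y)
  "ttmco" → 5 new (t, t, m, c, o)
  "txsk" → prefix "t" already present; 3 new (x, s, k)
  "acwrdmcdo" → 9 new (a, c, w, r, d, m, c, d, o)
  "tivznnwvv" → prefix "t" already present; 8 new (i, v, z, n, n, w, v, v)
  "tlbj" → prefix "t" already present; 3 new (l, b, j)
  "acwtafri" → prefix "acw" already present; 5 new (t, a, f, r, i)
  "twjcfuhs" → prefix "t" already present; 7 new (w, j, c, f, u, h, s)
  "tinvmvn" → prefix "ti" already present; 5 new (n, v, m, v, n)
  "ydfqgvec" → prefix "ydf" already present; 5 new (q, g, v, e, c)
  "ydfgm" → prefix "ydf" already present; 2 new (g, m)
  "acwqopqpf" → prefix "acw" already present; 6 new (q, o, p, q, p, f)
  "tzojan" → prefix "t" already present; 5 new (z, o, j, a, n)
  "ydfgslwzaa" → prefix "ydfg" already present; 6 new (s, l, w, z, a, a)
Total nodes = 5 + 6 + 5 + 3 + 9 + 8 + 3 + 5 + 7 + 5 + 5 + 2 + 6 + 5 + 6 = 80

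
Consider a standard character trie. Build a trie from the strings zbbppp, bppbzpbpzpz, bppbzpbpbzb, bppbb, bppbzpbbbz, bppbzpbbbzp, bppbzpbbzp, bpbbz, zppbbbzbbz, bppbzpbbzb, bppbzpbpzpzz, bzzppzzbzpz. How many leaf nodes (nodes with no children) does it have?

10

A leaf is a node with no children — equivalently, the end of a word that is not a proper prefix of any other stored word.
Those words: "bpbbz", "bppbb", "bppbzpbbbzp", "bppbzpbbzb", "bppbzpbbzp", "bppbzpbpbzb", "bppbzpbpzpzz", "bzzppzzbzpz", "zbbppp", "zppbbbzbbz"
Leaf count: 10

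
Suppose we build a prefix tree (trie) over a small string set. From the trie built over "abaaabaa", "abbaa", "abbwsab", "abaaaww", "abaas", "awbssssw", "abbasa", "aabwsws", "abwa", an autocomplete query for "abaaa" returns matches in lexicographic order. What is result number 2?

abaaaww

Filter for "abaaa…" and sort: "abaaabaa", "abaaaww"
Position 2: abaaaww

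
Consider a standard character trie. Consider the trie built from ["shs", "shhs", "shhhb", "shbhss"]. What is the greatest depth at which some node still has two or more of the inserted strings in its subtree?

3

Equivalently: take the maximum, over all pairs, of their longest common prefix length.
"shhhb" and "shhs" agree on "shh" (3 characters) before diverging; nothing deeper is shared.
Longest shared-prefix length: 3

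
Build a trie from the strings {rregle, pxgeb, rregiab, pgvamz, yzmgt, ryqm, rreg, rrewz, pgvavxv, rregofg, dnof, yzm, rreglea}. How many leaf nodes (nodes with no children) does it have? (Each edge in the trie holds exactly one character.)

A leaf is a node with no children — equivalently, the end of a word that is not a proper prefix of any other stored word.
Those words: "dnof", "pgvamz", "pgvavxv", "pxgeb", "rregiab", "rreglea", "rregofg", "rrewz", "ryqm", "yzmgt"
Leaf count: 10

10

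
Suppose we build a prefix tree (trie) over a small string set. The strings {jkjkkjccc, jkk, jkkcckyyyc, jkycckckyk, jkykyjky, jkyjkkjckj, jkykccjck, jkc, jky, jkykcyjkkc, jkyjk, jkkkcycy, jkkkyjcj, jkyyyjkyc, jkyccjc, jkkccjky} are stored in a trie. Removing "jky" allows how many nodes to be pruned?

0

After clearing the end-marker at "jky", prune upward until reaching a node still needed by another word.
Every node on "jky" is still needed (e.g. by "jkycckckyk"), so nothing is freed.
Nodes removed: 0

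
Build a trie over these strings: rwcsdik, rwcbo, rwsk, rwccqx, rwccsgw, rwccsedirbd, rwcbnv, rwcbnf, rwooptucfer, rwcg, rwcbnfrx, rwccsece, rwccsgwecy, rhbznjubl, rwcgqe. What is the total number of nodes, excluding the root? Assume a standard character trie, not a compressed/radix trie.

Count nodes per top-level branch (shared prefixes stored once):
  'r'-branch (rhbznjubl, rwcbnf, rwcbnfrx, rwcbnv, rwcbo, rwccqx, rwccsece, rwccsedirbd, rwccsgw, rwccsgwecy, rwcg, rwcgqe, rwcsdik, rwooptucfer, rwsk): 53 nodes
Sum: 53

53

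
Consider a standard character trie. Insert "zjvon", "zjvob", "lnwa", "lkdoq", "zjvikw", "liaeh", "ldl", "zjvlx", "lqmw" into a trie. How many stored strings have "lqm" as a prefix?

Traverse to the node for "lqm", then collect every word in that subtree.
Words under "lqm": lqmw
Count: 1

1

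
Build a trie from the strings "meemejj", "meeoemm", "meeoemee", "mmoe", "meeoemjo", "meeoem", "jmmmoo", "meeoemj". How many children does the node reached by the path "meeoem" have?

The children of the "meeoem" node are the distinct next characters among strings starting with "meeoem".
Distinct next characters after "meeoem": e, j, m.
That node has 3 child edges.

3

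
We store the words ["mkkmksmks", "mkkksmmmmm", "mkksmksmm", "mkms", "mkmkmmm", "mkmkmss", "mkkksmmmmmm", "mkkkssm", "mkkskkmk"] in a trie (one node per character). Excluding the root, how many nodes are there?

For each word, the new-node count is its length minus the longest prefix already in the trie:
  "mkkmksmks" → 9 new (m, k, k, m, k, s, m, k, s)
  "mkkksmmmmm" → prefix "mkk" already present; 7 new (k, s, m, m, m, m, m)
  "mkksmksmm" → prefix "mkk" already present; 6 new (s, m, k, s, m, m)
  "mkms" → prefix "mk" already present; 2 new (m, s)
  "mkmkmmm" → prefix "mkm" already present; 4 new (k, m, m, m)
  "mkmkmss" → prefix "mkmkm" already present; 2 new (s, s)
  "mkkksmmmmmm" → prefix "mkkksmmmmm" already present; 1 new (m)
  "mkkkssm" → prefix "mkkks" already present; 2 new (s, m)
  "mkkskkmk" → prefix "mkks" already present; 4 new (k, k, m, k)
Total nodes = 9 + 7 + 6 + 2 + 4 + 2 + 1 + 2 + 4 = 37

37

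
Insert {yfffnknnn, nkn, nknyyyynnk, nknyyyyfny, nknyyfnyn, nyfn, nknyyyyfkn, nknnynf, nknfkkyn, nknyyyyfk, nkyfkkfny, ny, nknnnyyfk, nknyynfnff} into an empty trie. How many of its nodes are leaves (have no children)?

11

Leaves are exactly the stored words that no other stored word extends.
Those words: "nknfkkyn", "nknnnyyfk", "nknnynf", "nknyyfnyn", "nknyynfnff", "nknyyyyfkn", "nknyyyyfny", "nknyyyynnk", "nkyfkkfny", "nyfn", "yfffnknnn"
Leaf count: 11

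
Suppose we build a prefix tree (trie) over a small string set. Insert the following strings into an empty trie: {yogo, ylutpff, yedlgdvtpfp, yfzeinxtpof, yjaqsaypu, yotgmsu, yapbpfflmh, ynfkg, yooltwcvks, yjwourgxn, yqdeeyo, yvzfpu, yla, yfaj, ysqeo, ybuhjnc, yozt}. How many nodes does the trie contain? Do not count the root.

Count nodes per top-level branch (shared prefixes stored once):
  'y'-branch (yapbpfflmh, ybuhjnc, yedlgdvtpfp, yfaj, yfzeinxtpof, yjaqsaypu, yjwourgxn, yla, ylutpff, ynfkg, yogo, yooltwcvks, yotgmsu, yozt, yqdeeyo, ysqeo, yvzfpu): 97 nodes
Sum: 97

97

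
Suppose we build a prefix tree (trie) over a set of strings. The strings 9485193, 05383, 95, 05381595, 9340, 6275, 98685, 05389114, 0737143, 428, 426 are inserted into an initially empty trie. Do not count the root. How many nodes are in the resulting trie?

42

Insert word by word; a character creates a node only if that edge doesn't already exist:
  "9485193" → 7 new (9, 4, 8, 5, 1, 9, 3)
  "05383" → 5 new (0, 5, 3, 8, 3)
  "95" → prefix "9" already present; 1 new (5)
  "05381595" → prefix "0538" already present; 4 new (1, 5, 9, 5)
  "9340" → prefix "9" already present; 3 new (3, 4, 0)
  "6275" → 4 new (6, 2, 7, 5)
  "98685" → prefix "9" already present; 4 new (8, 6, 8, 5)
  "05389114" → prefix "0538" already present; 4 new (9, 1, 1, 4)
  "0737143" → prefix "0" already present; 6 new (7, 3, 7, 1, 4, 3)
  "428" → 3 new (4, 2, 8)
  "426" → prefix "42" already present; 1 new (6)
Total nodes = 7 + 5 + 1 + 4 + 3 + 4 + 4 + 4 + 6 + 3 + 1 = 42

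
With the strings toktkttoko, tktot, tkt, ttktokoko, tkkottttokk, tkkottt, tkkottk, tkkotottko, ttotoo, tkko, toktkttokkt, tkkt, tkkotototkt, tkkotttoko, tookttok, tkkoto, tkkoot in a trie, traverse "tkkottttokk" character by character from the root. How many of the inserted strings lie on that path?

Walk "tkkottttokk" from the root; an end-of-word marker is hit whenever a stored word is a prefix of "tkkottttokk".
Prefixes of the query that are stored words: "tkko", "tkkottt", "tkkottttokk"
Count: 3

3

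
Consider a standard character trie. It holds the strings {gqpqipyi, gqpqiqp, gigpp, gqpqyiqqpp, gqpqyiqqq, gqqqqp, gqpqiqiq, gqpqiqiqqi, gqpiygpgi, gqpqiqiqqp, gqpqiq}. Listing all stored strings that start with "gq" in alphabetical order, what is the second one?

gqpqipyi

Filter for "gq…" and sort: "gqpiygpgi", "gqpqipyi", "gqpqiq", "gqpqiqiq", "gqpqiqiqqi", "gqpqiqiqqp", "gqpqiqp", "gqpqyiqqpp", "gqpqyiqqq", "gqqqqp"
The 2nd is gqpqipyi.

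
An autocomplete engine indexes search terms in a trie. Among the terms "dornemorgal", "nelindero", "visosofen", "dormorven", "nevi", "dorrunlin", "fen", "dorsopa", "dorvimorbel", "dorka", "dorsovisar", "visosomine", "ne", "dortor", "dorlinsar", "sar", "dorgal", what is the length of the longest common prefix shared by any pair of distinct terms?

The deepest shared node is where two words last agree before diverging.
e.g. "visosofen" and "visosomine" share the prefix "visoso" of length 6; no pair shares a longer one.
Longest shared-prefix length: 6

6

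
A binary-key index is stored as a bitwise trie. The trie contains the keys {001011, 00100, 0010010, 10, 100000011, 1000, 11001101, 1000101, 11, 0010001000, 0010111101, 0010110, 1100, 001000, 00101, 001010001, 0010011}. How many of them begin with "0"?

Filter for entries beginning with "0":
Words under "0": 00100, 001000, 0010001000, 0010010, 0010011, 00101, 001010001, 001011, 0010110, 0010111101
Count: 10

10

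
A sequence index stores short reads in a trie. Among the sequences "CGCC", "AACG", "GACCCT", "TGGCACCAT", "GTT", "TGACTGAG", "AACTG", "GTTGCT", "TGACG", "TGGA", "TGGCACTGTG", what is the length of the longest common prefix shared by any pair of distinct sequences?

The deepest shared node is where two words last agree before diverging.
"TGGCACCAT" and "TGGCACTGTG" agree on "TGGCAC" (6 characters) before diverging; nothing deeper is shared.
Longest shared-prefix length: 6

6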